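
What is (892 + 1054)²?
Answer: 3786916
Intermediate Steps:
(892 + 1054)² = 1946² = 3786916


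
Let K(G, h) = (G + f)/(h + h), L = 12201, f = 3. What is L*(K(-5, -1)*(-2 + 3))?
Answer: 12201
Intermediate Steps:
K(G, h) = (3 + G)/(2*h) (K(G, h) = (G + 3)/(h + h) = (3 + G)/((2*h)) = (3 + G)*(1/(2*h)) = (3 + G)/(2*h))
L*(K(-5, -1)*(-2 + 3)) = 12201*(((½)*(3 - 5)/(-1))*(-2 + 3)) = 12201*(((½)*(-1)*(-2))*1) = 12201*(1*1) = 12201*1 = 12201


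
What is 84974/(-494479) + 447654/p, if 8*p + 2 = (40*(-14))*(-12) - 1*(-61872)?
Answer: 882507825734/16958157305 ≈ 52.040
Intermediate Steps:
p = 34295/4 (p = -1/4 + ((40*(-14))*(-12) - 1*(-61872))/8 = -1/4 + (-560*(-12) + 61872)/8 = -1/4 + (6720 + 61872)/8 = -1/4 + (1/8)*68592 = -1/4 + 8574 = 34295/4 ≈ 8573.8)
84974/(-494479) + 447654/p = 84974/(-494479) + 447654/(34295/4) = 84974*(-1/494479) + 447654*(4/34295) = -84974/494479 + 1790616/34295 = 882507825734/16958157305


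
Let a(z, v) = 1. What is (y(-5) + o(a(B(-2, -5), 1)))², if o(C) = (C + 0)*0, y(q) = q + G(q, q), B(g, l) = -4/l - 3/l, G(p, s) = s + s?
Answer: 225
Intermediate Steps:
G(p, s) = 2*s
B(g, l) = -7/l
y(q) = 3*q (y(q) = q + 2*q = 3*q)
o(C) = 0 (o(C) = C*0 = 0)
(y(-5) + o(a(B(-2, -5), 1)))² = (3*(-5) + 0)² = (-15 + 0)² = (-15)² = 225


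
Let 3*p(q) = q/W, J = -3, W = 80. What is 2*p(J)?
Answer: -1/40 ≈ -0.025000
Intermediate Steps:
p(q) = q/240 (p(q) = (q/80)/3 = q/240)
2*p(J) = 2*((1/240)*(-3)) = 2*(-1/80) = -1/40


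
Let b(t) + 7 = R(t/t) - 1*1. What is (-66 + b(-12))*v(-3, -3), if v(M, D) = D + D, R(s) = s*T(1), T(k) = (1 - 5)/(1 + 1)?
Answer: 456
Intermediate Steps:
T(k) = -2 (T(k) = -4/2 = -4*1/2 = -2)
R(s) = -2*s (R(s) = s*(-2) = -2*s)
v(M, D) = 2*D
b(t) = -10 (b(t) = -7 + (-2*t/t - 1*1) = -7 + (-2*1 - 1) = -7 + (-2 - 1) = -7 - 3 = -10)
(-66 + b(-12))*v(-3, -3) = (-66 - 10)*(2*(-3)) = -76*(-6) = 456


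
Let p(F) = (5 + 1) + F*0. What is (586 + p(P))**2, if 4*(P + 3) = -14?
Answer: 350464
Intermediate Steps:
P = -13/2 (P = -3 + (1/4)*(-14) = -3 - 7/2 = -13/2 ≈ -6.5000)
p(F) = 6 (p(F) = 6 + 0 = 6)
(586 + p(P))**2 = (586 + 6)**2 = 592**2 = 350464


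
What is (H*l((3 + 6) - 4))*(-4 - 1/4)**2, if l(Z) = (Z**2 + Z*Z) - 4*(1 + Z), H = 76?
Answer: 71383/2 ≈ 35692.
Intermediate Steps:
l(Z) = -4 - 4*Z + 2*Z**2 (l(Z) = (Z**2 + Z**2) + (-4 - 4*Z) = 2*Z**2 + (-4 - 4*Z) = -4 - 4*Z + 2*Z**2)
(H*l((3 + 6) - 4))*(-4 - 1/4)**2 = (76*(-4 - 4*((3 + 6) - 4) + 2*((3 + 6) - 4)**2))*(-4 - 1/4)**2 = (76*(-4 - 4*(9 - 4) + 2*(9 - 4)**2))*(-4 - 1*1/4)**2 = (76*(-4 - 4*5 + 2*5**2))*(-4 - 1/4)**2 = (76*(-4 - 20 + 2*25))*(-17/4)**2 = (76*(-4 - 20 + 50))*(289/16) = (76*26)*(289/16) = 1976*(289/16) = 71383/2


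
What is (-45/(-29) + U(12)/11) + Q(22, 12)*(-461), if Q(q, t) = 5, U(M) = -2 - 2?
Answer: -734916/319 ≈ -2303.8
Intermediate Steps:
U(M) = -4
(-45/(-29) + U(12)/11) + Q(22, 12)*(-461) = (-45/(-29) - 4/11) + 5*(-461) = (-45*(-1/29) - 4*1/11) - 2305 = (45/29 - 4/11) - 2305 = 379/319 - 2305 = -734916/319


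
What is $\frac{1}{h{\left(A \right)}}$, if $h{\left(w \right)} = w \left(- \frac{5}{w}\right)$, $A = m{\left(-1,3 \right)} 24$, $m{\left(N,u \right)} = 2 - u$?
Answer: $- \frac{1}{5} \approx -0.2$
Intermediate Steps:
$A = -24$ ($A = \left(2 - 3\right) 24 = \left(-1\right) 24 = -24$)
$h{\left(w \right)} = -5$
$\frac{1}{h{\left(A \right)}} = \frac{1}{-5} = - \frac{1}{5}$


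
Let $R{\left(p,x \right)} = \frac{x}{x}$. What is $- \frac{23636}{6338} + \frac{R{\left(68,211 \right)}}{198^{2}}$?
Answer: $- \frac{463309703}{124237476} \approx -3.7292$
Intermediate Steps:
$R{\left(p,x \right)} = 1$
$- \frac{23636}{6338} + \frac{R{\left(68,211 \right)}}{198^{2}} = - \frac{23636}{6338} + 1 \frac{1}{198^{2}} = \left(-23636\right) \frac{1}{6338} + 1 \cdot \frac{1}{39204} = - \frac{11818}{3169} + 1 \cdot \frac{1}{39204} = - \frac{11818}{3169} + \frac{1}{39204} = - \frac{463309703}{124237476}$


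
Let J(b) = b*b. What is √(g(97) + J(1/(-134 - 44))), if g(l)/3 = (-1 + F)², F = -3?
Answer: √1520833/178 ≈ 6.9282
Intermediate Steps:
J(b) = b²
g(l) = 48 (g(l) = 3*(-1 - 3)² = 3*(-4)² = 3*16 = 48)
√(g(97) + J(1/(-134 - 44))) = √(48 + (1/(-134 - 44))²) = √(48 + (1/(-178))²) = √(48 + (-1/178)²) = √(48 + 1/31684) = √(1520833/31684) = √1520833/178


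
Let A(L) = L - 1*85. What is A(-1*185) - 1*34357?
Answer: -34627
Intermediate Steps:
A(L) = -85 + L (A(L) = L - 85 = -85 + L)
A(-1*185) - 1*34357 = (-85 - 1*185) - 1*34357 = (-85 - 185) - 34357 = -270 - 34357 = -34627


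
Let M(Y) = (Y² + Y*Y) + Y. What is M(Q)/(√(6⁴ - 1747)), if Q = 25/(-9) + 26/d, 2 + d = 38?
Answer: -518*I*√451/36531 ≈ -0.30113*I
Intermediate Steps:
d = 36 (d = -2 + 38 = 36)
Q = -37/18 (Q = 25/(-9) + 26/36 = 25*(-⅑) + 26*(1/36) = -25/9 + 13/18 = -37/18 ≈ -2.0556)
M(Y) = Y + 2*Y² (M(Y) = (Y² + Y²) + Y = 2*Y² + Y = Y + 2*Y²)
M(Q)/(√(6⁴ - 1747)) = (-37*(1 + 2*(-37/18))/18)/(√(6⁴ - 1747)) = (-37*(1 - 37/9)/18)/(√(1296 - 1747)) = (-37/18*(-28/9))/(√(-451)) = 518/(81*((I*√451))) = 518*(-I*√451/451)/81 = -518*I*√451/36531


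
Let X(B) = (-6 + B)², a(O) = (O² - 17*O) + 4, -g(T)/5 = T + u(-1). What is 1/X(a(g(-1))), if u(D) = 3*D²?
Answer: 1/71824 ≈ 1.3923e-5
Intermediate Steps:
g(T) = -15 - 5*T (g(T) = -5*(T + 3*(-1)²) = -5*(T + 3*1) = -5*(T + 3) = -5*(3 + T) = -15 - 5*T)
a(O) = 4 + O² - 17*O
1/X(a(g(-1))) = 1/((-6 + (4 + (-15 - 5*(-1))² - 17*(-15 - 5*(-1))))²) = 1/((-6 + (4 + (-15 + 5)² - 17*(-15 + 5)))²) = 1/((-6 + (4 + (-10)² - 17*(-10)))²) = 1/((-6 + (4 + 100 + 170))²) = 1/((-6 + 274)²) = 1/(268²) = 1/71824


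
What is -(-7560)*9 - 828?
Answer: 67212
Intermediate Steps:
-(-7560)*9 - 828 = -105*(-648) - 828 = 68040 - 828 = 67212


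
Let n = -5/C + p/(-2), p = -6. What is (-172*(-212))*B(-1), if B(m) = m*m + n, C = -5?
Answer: 182320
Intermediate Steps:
n = 4 (n = -5/(-5) - 6/(-2) = -5*(-⅕) - 6*(-½) = 1 + 3 = 4)
B(m) = 4 + m² (B(m) = m*m + 4 = m² + 4 = 4 + m²)
(-172*(-212))*B(-1) = (-172*(-212))*(4 + (-1)²) = 36464*(4 + 1) = 36464*5 = 182320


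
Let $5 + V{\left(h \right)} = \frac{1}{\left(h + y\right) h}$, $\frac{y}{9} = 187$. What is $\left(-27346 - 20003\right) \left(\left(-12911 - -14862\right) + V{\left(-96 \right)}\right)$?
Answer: $- \frac{1559765449651}{16928} \approx -9.2141 \cdot 10^{7}$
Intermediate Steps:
$y = 1683$ ($y = 9 \cdot 187 = 1683$)
$V{\left(h \right)} = -5 + \frac{1}{h \left(1683 + h\right)}$ ($V{\left(h \right)} = -5 + \frac{1}{\left(h + 1683\right) h} = -5 + \frac{1}{\left(1683 + h\right) h} = -5 + \frac{1}{h \left(1683 + h\right)}$)
$\left(-27346 - 20003\right) \left(\left(-12911 - -14862\right) + V{\left(-96 \right)}\right) = \left(-27346 - 20003\right) \left(\left(-12911 - -14862\right) + \frac{1 - -807840 - 5 \left(-96\right)^{2}}{\left(-96\right) \left(1683 - 96\right)}\right) = - 47349 \left(\left(-12911 + 14862\right) - \frac{1 + 807840 - 46080}{96 \cdot 1587}\right) = - 47349 \left(1951 - \frac{1 + 807840 - 46080}{152352}\right) = - 47349 \left(1951 - \frac{1}{152352} \cdot 761761\right) = - 47349 \left(1951 - \frac{761761}{152352}\right) = \left(-47349\right) \frac{296476991}{152352} = - \frac{1559765449651}{16928}$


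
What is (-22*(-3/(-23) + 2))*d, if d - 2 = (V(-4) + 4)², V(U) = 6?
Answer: -109956/23 ≈ -4780.7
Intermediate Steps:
d = 102 (d = 2 + (6 + 4)² = 2 + 10² = 2 + 100 = 102)
(-22*(-3/(-23) + 2))*d = -22*(-3/(-23) + 2)*102 = -22*(-3*(-1/23) + 2)*102 = -22*(3/23 + 2)*102 = -22*49/23*102 = -1078/23*102 = -109956/23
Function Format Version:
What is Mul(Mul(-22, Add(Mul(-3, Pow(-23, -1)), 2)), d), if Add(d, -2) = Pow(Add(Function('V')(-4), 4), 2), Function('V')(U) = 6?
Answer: Rational(-109956, 23) ≈ -4780.7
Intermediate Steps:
d = 102 (d = Add(2, Pow(Add(6, 4), 2)) = Add(2, Pow(10, 2)) = Add(2, 100) = 102)
Mul(Mul(-22, Add(Mul(-3, Pow(-23, -1)), 2)), d) = Mul(Mul(-22, Add(Mul(-3, Pow(-23, -1)), 2)), 102) = Mul(Mul(-22, Add(Mul(-3, Rational(-1, 23)), 2)), 102) = Mul(Mul(-22, Add(Rational(3, 23), 2)), 102) = Mul(Mul(-22, Rational(49, 23)), 102) = Mul(Rational(-1078, 23), 102) = Rational(-109956, 23)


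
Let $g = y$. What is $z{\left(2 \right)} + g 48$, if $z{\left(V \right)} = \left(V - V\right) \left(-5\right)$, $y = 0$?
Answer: $0$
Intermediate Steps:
$g = 0$
$z{\left(V \right)} = 0$ ($z{\left(V \right)} = 0 \left(-5\right) = 0$)
$z{\left(2 \right)} + g 48 = 0 + 0 \cdot 48 = 0 + 0 = 0$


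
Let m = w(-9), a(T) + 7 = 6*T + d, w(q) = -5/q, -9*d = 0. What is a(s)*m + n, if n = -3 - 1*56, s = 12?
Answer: -206/9 ≈ -22.889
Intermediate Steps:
d = 0 (d = -⅑*0 = 0)
a(T) = -7 + 6*T (a(T) = -7 + (6*T + 0) = -7 + 6*T)
m = 5/9 (m = -5/(-9) = -5*(-⅑) = 5/9 ≈ 0.55556)
n = -59 (n = -3 - 56 = -59)
a(s)*m + n = (-7 + 6*12)*(5/9) - 59 = (-7 + 72)*(5/9) - 59 = 65*(5/9) - 59 = 325/9 - 59 = -206/9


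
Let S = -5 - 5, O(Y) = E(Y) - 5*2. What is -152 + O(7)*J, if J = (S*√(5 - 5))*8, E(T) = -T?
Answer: -152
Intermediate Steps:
O(Y) = -10 - Y (O(Y) = -Y - 5*2 = -Y - 10 = -10 - Y)
S = -10
J = 0 (J = -10*√(5 - 5)*8 = -10*√0*8 = -10*0*8 = 0*8 = 0)
-152 + O(7)*J = -152 + (-10 - 1*7)*0 = -152 + (-10 - 7)*0 = -152 - 17*0 = -152 + 0 = -152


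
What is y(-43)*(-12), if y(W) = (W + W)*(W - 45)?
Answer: -90816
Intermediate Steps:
y(W) = 2*W*(-45 + W) (y(W) = (2*W)*(-45 + W) = 2*W*(-45 + W))
y(-43)*(-12) = (2*(-43)*(-45 - 43))*(-12) = (2*(-43)*(-88))*(-12) = 7568*(-12) = -90816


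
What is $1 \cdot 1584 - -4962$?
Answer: $6546$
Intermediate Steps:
$1 \cdot 1584 - -4962 = 1584 + 4962 = 6546$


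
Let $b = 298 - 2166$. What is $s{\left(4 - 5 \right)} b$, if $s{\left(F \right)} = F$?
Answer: $1868$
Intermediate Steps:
$b = -1868$ ($b = 298 - 2166 = -1868$)
$s{\left(4 - 5 \right)} b = \left(4 - 5\right) \left(-1868\right) = \left(-1\right) \left(-1868\right) = 1868$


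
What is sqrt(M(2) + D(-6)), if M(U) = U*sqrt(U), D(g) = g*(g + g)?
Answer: sqrt(72 + 2*sqrt(2)) ≈ 8.6503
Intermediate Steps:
D(g) = 2*g**2 (D(g) = g*(2*g) = 2*g**2)
M(U) = U**(3/2)
sqrt(M(2) + D(-6)) = sqrt(2**(3/2) + 2*(-6)**2) = sqrt(2*sqrt(2) + 2*36) = sqrt(2*sqrt(2) + 72) = sqrt(72 + 2*sqrt(2))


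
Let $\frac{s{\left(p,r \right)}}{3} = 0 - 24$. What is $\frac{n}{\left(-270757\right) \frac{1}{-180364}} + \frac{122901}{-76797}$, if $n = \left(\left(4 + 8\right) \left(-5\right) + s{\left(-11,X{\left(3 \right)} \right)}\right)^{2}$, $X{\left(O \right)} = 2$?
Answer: $\frac{80437921037245}{6931108443} \approx 11605.0$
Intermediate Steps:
$s{\left(p,r \right)} = -72$ ($s{\left(p,r \right)} = 3 \left(0 - 24\right) = 3 \left(-24\right) = -72$)
$n = 17424$ ($n = \left(\left(4 + 8\right) \left(-5\right) - 72\right)^{2} = \left(12 \left(-5\right) - 72\right)^{2} = \left(-60 - 72\right)^{2} = \left(-132\right)^{2} = 17424$)
$\frac{n}{\left(-270757\right) \frac{1}{-180364}} + \frac{122901}{-76797} = \frac{17424}{\left(-270757\right) \frac{1}{-180364}} + \frac{122901}{-76797} = \frac{17424}{\left(-270757\right) \left(- \frac{1}{180364}\right)} + 122901 \left(- \frac{1}{76797}\right) = \frac{17424}{\frac{270757}{180364}} - \frac{40967}{25599} = 17424 \cdot \frac{180364}{270757} - \frac{40967}{25599} = \frac{3142662336}{270757} - \frac{40967}{25599} = \frac{80437921037245}{6931108443}$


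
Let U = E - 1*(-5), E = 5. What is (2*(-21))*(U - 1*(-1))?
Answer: -462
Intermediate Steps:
U = 10 (U = 5 - 1*(-5) = 5 + 5 = 10)
(2*(-21))*(U - 1*(-1)) = (2*(-21))*(10 - 1*(-1)) = -42*(10 + 1) = -42*11 = -462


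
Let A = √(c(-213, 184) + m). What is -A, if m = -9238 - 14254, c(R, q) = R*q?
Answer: -2*I*√15671 ≈ -250.37*I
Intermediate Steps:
m = -23492
A = 2*I*√15671 (A = √(-213*184 - 23492) = √(-39192 - 23492) = √(-62684) = 2*I*√15671 ≈ 250.37*I)
-A = -2*I*√15671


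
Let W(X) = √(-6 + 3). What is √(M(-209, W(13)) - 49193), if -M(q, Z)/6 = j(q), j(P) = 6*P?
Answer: I*√41669 ≈ 204.13*I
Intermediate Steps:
W(X) = I*√3 (W(X) = √(-3) = I*√3)
M(q, Z) = -36*q
√(M(-209, W(13)) - 49193) = √(-36*(-209) - 49193) = √(7524 - 49193) = √(-41669) = I*√41669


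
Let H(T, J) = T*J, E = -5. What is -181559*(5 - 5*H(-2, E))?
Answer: 8170155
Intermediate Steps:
H(T, J) = J*T
-181559*(5 - 5*H(-2, E)) = -181559*(5 - (-25)*(-2)) = -181559*(5 - 5*10) = -181559*(5 - 50) = -181559*(-45) = 8170155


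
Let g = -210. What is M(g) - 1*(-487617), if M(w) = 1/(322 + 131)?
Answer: 220890502/453 ≈ 4.8762e+5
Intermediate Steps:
M(w) = 1/453
M(g) - 1*(-487617) = 1/453 - 1*(-487617) = 1/453 + 487617 = 220890502/453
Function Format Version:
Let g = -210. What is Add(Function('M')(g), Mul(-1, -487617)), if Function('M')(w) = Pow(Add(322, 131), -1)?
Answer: Rational(220890502, 453) ≈ 4.8762e+5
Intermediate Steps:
Function('M')(w) = Rational(1, 453) (Function('M')(w) = Pow(453, -1) = Rational(1, 453))
Add(Function('M')(g), Mul(-1, -487617)) = Add(Rational(1, 453), Mul(-1, -487617)) = Add(Rational(1, 453), 487617) = Rational(220890502, 453)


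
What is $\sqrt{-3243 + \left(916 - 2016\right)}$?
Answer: $i \sqrt{4343} \approx 65.901 i$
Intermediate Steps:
$\sqrt{-3243 + \left(916 - 2016\right)} = \sqrt{-3243 - 1100} = \sqrt{-4343} = i \sqrt{4343}$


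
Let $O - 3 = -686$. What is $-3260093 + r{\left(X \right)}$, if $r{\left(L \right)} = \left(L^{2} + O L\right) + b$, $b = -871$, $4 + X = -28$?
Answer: $-3238084$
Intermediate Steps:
$X = -32$ ($X = -4 - 28 = -32$)
$O = -683$ ($O = 3 - 686 = -683$)
$r{\left(L \right)} = -871 + L^{2} - 683 L$ ($r{\left(L \right)} = \left(L^{2} - 683 L\right) - 871 = -871 + L^{2} - 683 L$)
$-3260093 + r{\left(X \right)} = -3260093 - \left(-20985 - 1024\right) = -3260093 + \left(-871 + 1024 + 21856\right) = -3260093 + 22009 = -3238084$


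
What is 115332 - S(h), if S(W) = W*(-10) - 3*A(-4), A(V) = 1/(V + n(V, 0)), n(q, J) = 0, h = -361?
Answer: 446885/4 ≈ 1.1172e+5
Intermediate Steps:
A(V) = 1/V (A(V) = 1/(V + 0) = 1/V)
S(W) = ¾ - 10*W (S(W) = W*(-10) - 3/(-4) = -10*W - 3*(-¼) = -10*W + ¾ = ¾ - 10*W)
115332 - S(h) = 115332 - (¾ - 10*(-361)) = 115332 - (¾ + 3610) = 115332 - 1*14443/4 = 115332 - 14443/4 = 446885/4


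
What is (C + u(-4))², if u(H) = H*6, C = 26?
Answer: 4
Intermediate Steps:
u(H) = 6*H
(C + u(-4))² = (26 + 6*(-4))² = (26 - 24)² = 2² = 4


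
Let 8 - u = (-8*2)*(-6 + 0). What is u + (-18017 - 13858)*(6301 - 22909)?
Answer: 529379912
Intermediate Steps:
u = -88 (u = 8 - (-8*2)*(-6 + 0) = 8 - (-16)*(-6) = 8 - 1*96 = 8 - 96 = -88)
u + (-18017 - 13858)*(6301 - 22909) = -88 + (-18017 - 13858)*(6301 - 22909) = -88 - 31875*(-16608) = -88 + 529380000 = 529379912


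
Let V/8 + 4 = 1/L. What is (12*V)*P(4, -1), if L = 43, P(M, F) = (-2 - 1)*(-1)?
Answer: -49248/43 ≈ -1145.3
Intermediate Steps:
P(M, F) = 3 (P(M, F) = -3*(-1) = 3)
V = -1368/43 (V = -32 + 8/43 = -1368/43 ≈ -31.814)
(12*V)*P(4, -1) = (12*(-1368/43))*3 = -16416/43*3 = -49248/43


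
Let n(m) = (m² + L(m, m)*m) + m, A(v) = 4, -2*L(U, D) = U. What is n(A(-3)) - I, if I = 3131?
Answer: -3119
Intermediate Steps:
L(U, D) = -U/2
n(m) = m + m²/2 (n(m) = (m² + (-m/2)*m) + m = (m² - m²/2) + m = m²/2 + m = m + m²/2)
n(A(-3)) - I = (½)*4*(2 + 4) - 1*3131 = (½)*4*6 - 3131 = 12 - 3131 = -3119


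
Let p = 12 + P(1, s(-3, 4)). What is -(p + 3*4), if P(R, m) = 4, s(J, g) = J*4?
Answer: -28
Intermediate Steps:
s(J, g) = 4*J
p = 16 (p = 12 + 4 = 16)
-(p + 3*4) = -(16 + 3*4) = -(16 + 12) = -1*28 = -28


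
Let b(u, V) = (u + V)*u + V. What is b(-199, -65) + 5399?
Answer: 57870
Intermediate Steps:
b(u, V) = V + u*(V + u) (b(u, V) = (V + u)*u + V = u*(V + u) + V = V + u*(V + u))
b(-199, -65) + 5399 = (-65 + (-199)² - 65*(-199)) + 5399 = (-65 + 39601 + 12935) + 5399 = 52471 + 5399 = 57870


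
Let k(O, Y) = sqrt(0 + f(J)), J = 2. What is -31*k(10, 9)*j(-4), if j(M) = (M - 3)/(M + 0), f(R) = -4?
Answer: -217*I/2 ≈ -108.5*I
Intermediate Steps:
k(O, Y) = 2*I (k(O, Y) = sqrt(0 - 4) = sqrt(-4) = 2*I)
j(M) = (-3 + M)/M
-31*k(10, 9)*j(-4) = -31*2*I*(-3 - 4)/(-4) = -31*2*I*(-1/4*(-7)) = -31*2*I*7/4 = -217*I/2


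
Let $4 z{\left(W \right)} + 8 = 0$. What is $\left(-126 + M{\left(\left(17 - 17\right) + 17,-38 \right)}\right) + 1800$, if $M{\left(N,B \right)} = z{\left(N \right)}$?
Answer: $1672$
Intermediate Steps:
$z{\left(W \right)} = -2$ ($z{\left(W \right)} = -2 + \frac{1}{4} \cdot 0 = -2 + 0 = -2$)
$M{\left(N,B \right)} = -2$
$\left(-126 + M{\left(\left(17 - 17\right) + 17,-38 \right)}\right) + 1800 = \left(-126 - 2\right) + 1800 = -128 + 1800 = 1672$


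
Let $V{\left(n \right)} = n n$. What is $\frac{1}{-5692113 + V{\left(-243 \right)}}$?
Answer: $- \frac{1}{5633064} \approx -1.7752 \cdot 10^{-7}$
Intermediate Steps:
$V{\left(n \right)} = n^{2}$
$\frac{1}{-5692113 + V{\left(-243 \right)}} = \frac{1}{-5692113 + \left(-243\right)^{2}} = \frac{1}{-5692113 + 59049} = \frac{1}{-5633064} = - \frac{1}{5633064}$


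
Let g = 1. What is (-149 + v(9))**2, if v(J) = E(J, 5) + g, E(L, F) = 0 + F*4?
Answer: 16384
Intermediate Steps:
E(L, F) = 4*F (E(L, F) = 0 + 4*F = 4*F)
v(J) = 21 (v(J) = 4*5 + 1 = 20 + 1 = 21)
(-149 + v(9))**2 = (-149 + 21)**2 = (-128)**2 = 16384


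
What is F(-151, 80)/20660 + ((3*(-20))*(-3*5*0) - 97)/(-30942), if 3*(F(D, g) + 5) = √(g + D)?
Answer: 184931/63926172 + I*√71/61980 ≈ 0.0028929 + 0.00013595*I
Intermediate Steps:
F(D, g) = -5 + √(D + g)/3 (F(D, g) = -5 + √(g + D)/3 = -5 + √(D + g)/3)
F(-151, 80)/20660 + ((3*(-20))*(-3*5*0) - 97)/(-30942) = (-5 + √(-151 + 80)/3)/20660 + ((3*(-20))*(-3*5*0) - 97)/(-30942) = (-5 + √(-71)/3)*(1/20660) + (-(-900)*0 - 97)*(-1/30942) = (-5 + (I*√71)/3)*(1/20660) + (-60*0 - 97)*(-1/30942) = (-5 + I*√71/3)*(1/20660) + (0 - 97)*(-1/30942) = (-1/4132 + I*√71/61980) - 97*(-1/30942) = (-1/4132 + I*√71/61980) + 97/30942 = 184931/63926172 + I*√71/61980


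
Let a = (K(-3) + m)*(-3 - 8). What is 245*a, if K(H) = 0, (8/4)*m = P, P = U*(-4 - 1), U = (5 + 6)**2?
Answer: 1630475/2 ≈ 8.1524e+5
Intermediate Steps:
U = 121 (U = 11**2 = 121)
P = -605 (P = 121*(-4 - 1) = 121*(-5) = -605)
m = -605/2 (m = (1/2)*(-605) = -605/2 ≈ -302.50)
a = 6655/2 (a = (0 - 605/2)*(-3 - 8) = -605/2*(-11) = 6655/2 ≈ 3327.5)
245*a = 245*(6655/2) = 1630475/2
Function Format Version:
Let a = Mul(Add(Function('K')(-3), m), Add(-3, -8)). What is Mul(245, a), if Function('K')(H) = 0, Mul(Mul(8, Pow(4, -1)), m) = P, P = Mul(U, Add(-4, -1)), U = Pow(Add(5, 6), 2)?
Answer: Rational(1630475, 2) ≈ 8.1524e+5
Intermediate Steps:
U = 121 (U = Pow(11, 2) = 121)
P = -605 (P = Mul(121, Add(-4, -1)) = Mul(121, -5) = -605)
m = Rational(-605, 2) (m = Mul(Rational(1, 2), -605) = Rational(-605, 2) ≈ -302.50)
a = Rational(6655, 2) (a = Mul(Add(0, Rational(-605, 2)), Add(-3, -8)) = Mul(Rational(-605, 2), -11) = Rational(6655, 2) ≈ 3327.5)
Mul(245, a) = Mul(245, Rational(6655, 2)) = Rational(1630475, 2)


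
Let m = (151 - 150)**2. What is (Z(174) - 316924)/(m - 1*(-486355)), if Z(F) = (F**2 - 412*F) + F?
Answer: -179081/243178 ≈ -0.73642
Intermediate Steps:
m = 1 (m = 1**2 = 1)
Z(F) = F**2 - 411*F
(Z(174) - 316924)/(m - 1*(-486355)) = (174*(-411 + 174) - 316924)/(1 - 1*(-486355)) = (174*(-237) - 316924)/(1 + 486355) = (-41238 - 316924)/486356 = -358162*1/486356 = -179081/243178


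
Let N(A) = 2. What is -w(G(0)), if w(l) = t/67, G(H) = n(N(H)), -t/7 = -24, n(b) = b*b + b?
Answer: -168/67 ≈ -2.5075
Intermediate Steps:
n(b) = b + b² (n(b) = b² + b = b + b²)
t = 168 (t = -7*(-24) = 168)
G(H) = 6 (G(H) = 2*(1 + 2) = 2*3 = 6)
w(l) = 168/67
-w(G(0)) = -1*168/67 = -168/67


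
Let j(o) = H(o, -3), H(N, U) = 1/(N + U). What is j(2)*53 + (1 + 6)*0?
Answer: -53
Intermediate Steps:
j(o) = 1/(-3 + o) (j(o) = 1/(o - 3) = 1/(-3 + o))
j(2)*53 + (1 + 6)*0 = 53/(-3 + 2) + (1 + 6)*0 = 53/(-1) + 7*0 = -1*53 + 0 = -53 + 0 = -53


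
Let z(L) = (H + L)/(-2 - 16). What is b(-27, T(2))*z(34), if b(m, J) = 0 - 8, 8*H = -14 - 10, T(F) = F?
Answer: 124/9 ≈ 13.778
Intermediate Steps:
H = -3 (H = (-14 - 10)/8 = (1/8)*(-24) = -3)
b(m, J) = -8
z(L) = 1/6 - L/18 (z(L) = (-3 + L)/(-2 - 16) = (-3 + L)/(-18) = (-3 + L)*(-1/18) = 1/6 - L/18)
b(-27, T(2))*z(34) = -8*(1/6 - 1/18*34) = -8*(1/6 - 17/9) = -8*(-31/18) = 124/9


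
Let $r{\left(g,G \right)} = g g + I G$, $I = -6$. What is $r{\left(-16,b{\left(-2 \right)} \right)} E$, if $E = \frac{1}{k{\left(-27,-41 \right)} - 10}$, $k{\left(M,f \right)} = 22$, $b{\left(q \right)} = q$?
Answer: $\frac{67}{3} \approx 22.333$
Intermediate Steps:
$E = \frac{1}{12}$ ($E = \frac{1}{22 - 10} = \frac{1}{12} \approx 0.083333$)
$r{\left(g,G \right)} = g^{2} - 6 G$ ($r{\left(g,G \right)} = g g - 6 G = g^{2} - 6 G$)
$r{\left(-16,b{\left(-2 \right)} \right)} E = \left(\left(-16\right)^{2} - -12\right) \frac{1}{12} = \left(256 + 12\right) \frac{1}{12} = 268 \cdot \frac{1}{12} = \frac{67}{3}$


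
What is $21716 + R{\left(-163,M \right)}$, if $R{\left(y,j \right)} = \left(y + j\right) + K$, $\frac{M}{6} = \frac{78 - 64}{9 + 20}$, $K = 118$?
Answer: $\frac{628543}{29} \approx 21674.0$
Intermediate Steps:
$M = \frac{84}{29}$ ($M = 6 \frac{78 - 64}{9 + 20} = 6 \cdot \frac{14}{29} = \frac{84}{29} \approx 2.8966$)
$R{\left(y,j \right)} = 118 + j + y$ ($R{\left(y,j \right)} = \left(y + j\right) + 118 = \left(j + y\right) + 118 = 118 + j + y$)
$21716 + R{\left(-163,M \right)} = 21716 + \left(118 + \frac{84}{29} - 163\right) = 21716 - \frac{1221}{29} = \frac{628543}{29}$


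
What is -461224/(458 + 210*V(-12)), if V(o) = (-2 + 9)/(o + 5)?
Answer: -57653/31 ≈ -1859.8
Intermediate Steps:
V(o) = 7/(5 + o)
-461224/(458 + 210*V(-12)) = -461224/(458 + 210*(7/(5 - 12))) = -461224/(458 + 210*(7/(-7))) = -461224/(458 + 210*(7*(-1/7))) = -461224/(458 + 210*(-1)) = -461224/(458 - 210) = -461224/248 = -461224*1/248 = -57653/31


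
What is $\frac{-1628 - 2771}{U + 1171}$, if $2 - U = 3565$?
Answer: $\frac{4399}{2392} \approx 1.839$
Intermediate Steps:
$U = -3563$ ($U = 2 - 3565 = -3563$)
$\frac{-1628 - 2771}{U + 1171} = \frac{-1628 - 2771}{-3563 + 1171} = - \frac{4399}{-2392} = \left(-4399\right) \left(- \frac{1}{2392}\right) = \frac{4399}{2392}$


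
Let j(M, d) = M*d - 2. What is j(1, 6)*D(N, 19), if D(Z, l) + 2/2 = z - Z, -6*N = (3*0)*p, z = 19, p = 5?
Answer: 72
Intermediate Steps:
j(M, d) = -2 + M*d
N = 0 (N = -3*0*5/6 = -0*5 = -⅙*0 = 0)
D(Z, l) = 18 - Z (D(Z, l) = -1 + (19 - Z) = 18 - Z)
j(1, 6)*D(N, 19) = (-2 + 1*6)*(18 - 1*0) = (-2 + 6)*(18 + 0) = 4*18 = 72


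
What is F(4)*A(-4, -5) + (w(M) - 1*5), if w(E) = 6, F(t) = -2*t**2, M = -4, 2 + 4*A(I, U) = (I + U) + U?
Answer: 129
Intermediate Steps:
A(I, U) = -1/2 + U/2 + I/4 (A(I, U) = -1/2 + ((I + U) + U)/4 = -1/2 + (I + 2*U)/4 = -1/2 + (U/2 + I/4) = -1/2 + U/2 + I/4)
F(4)*A(-4, -5) + (w(M) - 1*5) = (-2*4**2)*(-1/2 + (1/2)*(-5) + (1/4)*(-4)) + (6 - 1*5) = (-2*16)*(-1/2 - 5/2 - 1) + (6 - 5) = -32*(-4) + 1 = 128 + 1 = 129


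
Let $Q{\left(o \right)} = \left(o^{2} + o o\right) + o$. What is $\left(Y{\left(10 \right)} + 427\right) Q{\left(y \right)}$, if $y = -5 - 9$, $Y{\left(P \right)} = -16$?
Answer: $155358$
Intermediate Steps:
$y = -14$ ($y = -5 - 9 = -14$)
$Q{\left(o \right)} = o + 2 o^{2}$ ($Q{\left(o \right)} = \left(o^{2} + o^{2}\right) + o = 2 o^{2} + o = o + 2 o^{2}$)
$\left(Y{\left(10 \right)} + 427\right) Q{\left(y \right)} = \left(-16 + 427\right) \left(- 14 \left(1 + 2 \left(-14\right)\right)\right) = 411 \left(- 14 \left(1 - 28\right)\right) = 411 \left(\left(-14\right) \left(-27\right)\right) = 411 \cdot 378 = 155358$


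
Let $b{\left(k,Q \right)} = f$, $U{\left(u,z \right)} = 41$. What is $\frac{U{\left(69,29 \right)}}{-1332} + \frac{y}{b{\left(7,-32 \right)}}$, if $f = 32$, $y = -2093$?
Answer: $- \frac{697297}{10656} \approx -65.437$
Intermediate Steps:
$b{\left(k,Q \right)} = 32$
$\frac{U{\left(69,29 \right)}}{-1332} + \frac{y}{b{\left(7,-32 \right)}} = \frac{41}{-1332} - \frac{2093}{32} = 41 \left(- \frac{1}{1332}\right) - \frac{2093}{32} = - \frac{41}{1332} - \frac{2093}{32} = - \frac{697297}{10656}$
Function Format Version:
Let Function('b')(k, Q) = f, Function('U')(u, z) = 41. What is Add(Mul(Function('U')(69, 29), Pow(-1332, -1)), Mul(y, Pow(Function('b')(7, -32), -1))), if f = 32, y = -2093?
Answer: Rational(-697297, 10656) ≈ -65.437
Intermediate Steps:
Function('b')(k, Q) = 32
Add(Mul(Function('U')(69, 29), Pow(-1332, -1)), Mul(y, Pow(Function('b')(7, -32), -1))) = Add(Mul(41, Pow(-1332, -1)), Mul(-2093, Pow(32, -1))) = Add(Mul(41, Rational(-1, 1332)), Mul(-2093, Rational(1, 32))) = Add(Rational(-41, 1332), Rational(-2093, 32)) = Rational(-697297, 10656)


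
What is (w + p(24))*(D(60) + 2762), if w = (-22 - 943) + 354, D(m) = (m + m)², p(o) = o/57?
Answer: -199096362/19 ≈ -1.0479e+7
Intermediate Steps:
p(o) = o/57 (p(o) = o*(1/57) = o/57)
D(m) = 4*m² (D(m) = (2*m)² = 4*m²)
w = -611 (w = -965 + 354 = -611)
(w + p(24))*(D(60) + 2762) = (-611 + (1/57)*24)*(4*60² + 2762) = (-611 + 8/19)*(4*3600 + 2762) = -11601*(14400 + 2762)/19 = -11601/19*17162 = -199096362/19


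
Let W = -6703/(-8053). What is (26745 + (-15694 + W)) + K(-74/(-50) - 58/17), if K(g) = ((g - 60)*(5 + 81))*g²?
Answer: -5454799675272088/618193578125 ≈ -8823.8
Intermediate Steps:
W = 6703/8053 (W = -6703*(-1/8053) = 6703/8053 ≈ 0.83236)
K(g) = g²*(-5160 + 86*g) (K(g) = ((-60 + g)*86)*g² = (-5160 + 86*g)*g² = g²*(-5160 + 86*g))
(26745 + (-15694 + W)) + K(-74/(-50) - 58/17) = (26745 + (-15694 + 6703/8053)) + 86*(-74/(-50) - 58/17)²*(-60 + (-74/(-50) - 58/17)) = (26745 - 126377079/8053) + 86*(-74*(-1/50) - 58*1/17)²*(-60 + (-74*(-1/50) - 58*1/17)) = 89000406/8053 + 86*(37/25 - 58/17)²*(-60 + (37/25 - 58/17)) = 89000406/8053 + 86*(-821/425)²*(-60 - 821/425) = 89000406/8053 + 86*(674041/180625)*(-26321/425) = 89000406/8053 - 1525763251846/76765625 = -5454799675272088/618193578125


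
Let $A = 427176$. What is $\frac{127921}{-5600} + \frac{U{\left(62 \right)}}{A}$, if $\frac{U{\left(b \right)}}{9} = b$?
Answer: $- \frac{758911893}{33224800} \approx -22.842$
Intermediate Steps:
$U{\left(b \right)} = 9 b$
$\frac{127921}{-5600} + \frac{U{\left(62 \right)}}{A} = \frac{127921}{-5600} + \frac{9 \cdot 62}{427176} = 127921 \left(- \frac{1}{5600}\right) + 558 \cdot \frac{1}{427176} = - \frac{127921}{5600} + \frac{31}{23732} = - \frac{758911893}{33224800}$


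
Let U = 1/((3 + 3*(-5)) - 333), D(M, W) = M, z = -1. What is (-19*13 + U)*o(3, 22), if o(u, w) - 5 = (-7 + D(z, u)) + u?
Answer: 0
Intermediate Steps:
o(u, w) = -3 + u (o(u, w) = 5 + ((-7 - 1) + u) = 5 + (-8 + u) = -3 + u)
U = -1/345 (U = 1/((3 - 15) - 333) = 1/(-12 - 333) = 1/(-345) = -1/345 ≈ -0.0028986)
(-19*13 + U)*o(3, 22) = (-19*13 - 1/345)*(-3 + 3) = (-247 - 1/345)*0 = -85216/345*0 = 0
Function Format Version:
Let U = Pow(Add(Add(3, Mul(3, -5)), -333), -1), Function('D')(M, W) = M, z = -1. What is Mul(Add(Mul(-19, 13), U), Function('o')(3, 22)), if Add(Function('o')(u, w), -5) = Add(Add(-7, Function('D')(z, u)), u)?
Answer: 0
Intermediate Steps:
Function('o')(u, w) = Add(-3, u) (Function('o')(u, w) = Add(5, Add(Add(-7, -1), u)) = Add(5, Add(-8, u)) = Add(-3, u))
U = Rational(-1, 345) (U = Pow(Add(Add(3, -15), -333), -1) = Pow(Add(-12, -333), -1) = Pow(-345, -1) = Rational(-1, 345) ≈ -0.0028986)
Mul(Add(Mul(-19, 13), U), Function('o')(3, 22)) = Mul(Add(Mul(-19, 13), Rational(-1, 345)), Add(-3, 3)) = Mul(Add(-247, Rational(-1, 345)), 0) = Mul(Rational(-85216, 345), 0) = 0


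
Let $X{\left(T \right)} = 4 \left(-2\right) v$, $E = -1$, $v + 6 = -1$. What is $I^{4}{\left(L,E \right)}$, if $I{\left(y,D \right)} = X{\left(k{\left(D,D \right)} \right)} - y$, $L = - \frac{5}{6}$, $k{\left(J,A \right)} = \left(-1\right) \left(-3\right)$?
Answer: $\frac{13521270961}{1296} \approx 1.0433 \cdot 10^{7}$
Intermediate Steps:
$v = -7$ ($v = -6 - 1 = -7$)
$k{\left(J,A \right)} = 3$
$L = - \frac{5}{6}$ ($L = \left(-5\right) \frac{1}{6} = - \frac{5}{6} \approx -0.83333$)
$X{\left(T \right)} = 56$ ($X{\left(T \right)} = 4 \left(-2\right) \left(-7\right) = \left(-8\right) \left(-7\right) = 56$)
$I{\left(y,D \right)} = 56 - y$
$I^{4}{\left(L,E \right)} = \left(56 - - \frac{5}{6}\right)^{4} = \left(56 + \frac{5}{6}\right)^{4} = \left(\frac{341}{6}\right)^{4} = \frac{13521270961}{1296}$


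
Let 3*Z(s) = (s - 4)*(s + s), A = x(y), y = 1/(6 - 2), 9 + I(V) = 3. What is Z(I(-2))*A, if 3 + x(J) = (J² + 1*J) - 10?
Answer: -1015/2 ≈ -507.50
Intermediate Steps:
I(V) = -6 (I(V) = -9 + 3 = -6)
y = ¼ (y = 1/4 = ¼ ≈ 0.25000)
x(J) = -13 + J + J² (x(J) = -3 + ((J² + 1*J) - 10) = -3 + ((J² + J) - 10) = -3 + ((J + J²) - 10) = -3 + (-10 + J + J²) = -13 + J + J²)
A = -203/16 (A = -13 + ¼ + (¼)² = -13 + ¼ + 1/16 = -203/16 ≈ -12.688)
Z(s) = 2*s*(-4 + s)/3 (Z(s) = ((s - 4)*(s + s))/3 = ((-4 + s)*(2*s))/3 = (2*s*(-4 + s))/3 = 2*s*(-4 + s)/3)
Z(I(-2))*A = ((⅔)*(-6)*(-4 - 6))*(-203/16) = ((⅔)*(-6)*(-10))*(-203/16) = 40*(-203/16) = -1015/2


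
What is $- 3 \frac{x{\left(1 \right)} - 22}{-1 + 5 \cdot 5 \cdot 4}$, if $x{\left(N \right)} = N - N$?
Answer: $\frac{2}{3} \approx 0.66667$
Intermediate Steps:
$x{\left(N \right)} = 0$
$- 3 \frac{x{\left(1 \right)} - 22}{-1 + 5 \cdot 5 \cdot 4} = - 3 \frac{0 - 22}{-1 + 5 \cdot 5 \cdot 4} = - 3 \left(- \frac{22}{-1 + 25 \cdot 4}\right) = - 3 \left(- \frac{22}{-1 + 100}\right) = - 3 \left(- \frac{22}{99}\right) = - 3 \left(\left(-22\right) \frac{1}{99}\right) = \left(-3\right) \left(- \frac{2}{9}\right) = \frac{2}{3}$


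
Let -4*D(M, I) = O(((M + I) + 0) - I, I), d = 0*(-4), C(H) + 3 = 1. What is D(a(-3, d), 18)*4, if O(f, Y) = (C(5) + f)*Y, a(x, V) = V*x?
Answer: 36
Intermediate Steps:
C(H) = -2 (C(H) = -3 + 1 = -2)
d = 0
O(f, Y) = Y*(-2 + f) (O(f, Y) = (-2 + f)*Y = Y*(-2 + f))
D(M, I) = -I*(-2 + M)/4 (D(M, I) = -I*(-2 + (((M + I) + 0) - I))/4 = -I*(-2 + (((I + M) + 0) - I))/4 = -I*(-2 + ((I + M) - I))/4 = -I*(-2 + M)/4)
D(a(-3, d), 18)*4 = ((1/4)*18*(2 - 0*(-3)))*4 = ((1/4)*18*(2 - 1*0))*4 = ((1/4)*18*(2 + 0))*4 = ((1/4)*18*2)*4 = 9*4 = 36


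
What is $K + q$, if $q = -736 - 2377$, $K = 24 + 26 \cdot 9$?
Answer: $-2855$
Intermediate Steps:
$K = 258$ ($K = 24 + 234 = 258$)
$q = -3113$
$K + q = 258 - 3113 = -2855$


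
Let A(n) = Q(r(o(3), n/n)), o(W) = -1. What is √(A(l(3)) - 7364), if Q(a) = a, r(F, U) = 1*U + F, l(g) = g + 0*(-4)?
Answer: 2*I*√1841 ≈ 85.814*I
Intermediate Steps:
l(g) = g (l(g) = g + 0 = g)
r(F, U) = F + U (r(F, U) = U + F = F + U)
A(n) = 0 (A(n) = -1 + n/n = -1 + 1 = 0)
√(A(l(3)) - 7364) = √(0 - 7364) = √(-7364) = 2*I*√1841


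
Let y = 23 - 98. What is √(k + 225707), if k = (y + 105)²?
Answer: √226607 ≈ 476.03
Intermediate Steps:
y = -75
k = 900 (k = (-75 + 105)² = 30² = 900)
√(k + 225707) = √(900 + 225707) = √226607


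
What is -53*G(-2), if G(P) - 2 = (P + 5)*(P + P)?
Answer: 530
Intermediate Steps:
G(P) = 2 + 2*P*(5 + P) (G(P) = 2 + (P + 5)*(P + P) = 2 + (5 + P)*(2*P) = 2 + 2*P*(5 + P))
-53*G(-2) = -53*(2 + 2*(-2)² + 10*(-2)) = -53*(2 + 2*4 - 20) = -53*(2 + 8 - 20) = -53*(-10) = 530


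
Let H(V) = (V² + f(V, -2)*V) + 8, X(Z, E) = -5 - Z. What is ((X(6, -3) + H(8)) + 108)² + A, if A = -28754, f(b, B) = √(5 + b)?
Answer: 639 + 2704*√13 ≈ 10388.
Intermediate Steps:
H(V) = 8 + V² + V*√(5 + V) (H(V) = (V² + √(5 + V)*V) + 8 = (V² + V*√(5 + V)) + 8 = 8 + V² + V*√(5 + V))
((X(6, -3) + H(8)) + 108)² + A = (((-5 - 1*6) + (8 + 8² + 8*√(5 + 8))) + 108)² - 28754 = (((-5 - 6) + (8 + 64 + 8*√13)) + 108)² - 28754 = ((-11 + (72 + 8*√13)) + 108)² - 28754 = ((61 + 8*√13) + 108)² - 28754 = (169 + 8*√13)² - 28754 = -28754 + (169 + 8*√13)²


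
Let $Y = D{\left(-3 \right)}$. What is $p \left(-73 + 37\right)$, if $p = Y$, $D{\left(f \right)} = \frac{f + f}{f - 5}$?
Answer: $-27$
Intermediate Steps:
$D{\left(f \right)} = \frac{2 f}{-5 + f}$
$Y = \frac{3}{4}$ ($Y = 2 \left(-3\right) \frac{1}{-5 - 3} = 2 \left(-3\right) \frac{1}{-8} = 2 \left(-3\right) \left(- \frac{1}{8}\right) = \frac{3}{4} \approx 0.75$)
$p = \frac{3}{4} \approx 0.75$
$p \left(-73 + 37\right) = \frac{3 \left(-73 + 37\right)}{4} = \frac{3}{4} \left(-36\right) = -27$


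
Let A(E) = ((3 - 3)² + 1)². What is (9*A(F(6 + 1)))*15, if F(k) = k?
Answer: 135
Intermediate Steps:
A(E) = 1 (A(E) = (0² + 1)² = (0 + 1)² = 1² = 1)
(9*A(F(6 + 1)))*15 = (9*1)*15 = 9*15 = 135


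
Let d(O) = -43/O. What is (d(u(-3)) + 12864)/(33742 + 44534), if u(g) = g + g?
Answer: 77227/469656 ≈ 0.16443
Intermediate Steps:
u(g) = 2*g
(d(u(-3)) + 12864)/(33742 + 44534) = (-43/(2*(-3)) + 12864)/(33742 + 44534) = (-43/(-6) + 12864)/78276 = (-43*(-⅙) + 12864)*(1/78276) = (43/6 + 12864)*(1/78276) = (77227/6)*(1/78276) = 77227/469656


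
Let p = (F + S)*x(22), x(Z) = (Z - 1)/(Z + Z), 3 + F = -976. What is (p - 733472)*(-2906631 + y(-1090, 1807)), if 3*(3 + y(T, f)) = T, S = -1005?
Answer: 70453475739136/33 ≈ 2.1350e+12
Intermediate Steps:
F = -979 (F = -3 - 976 = -979)
x(Z) = (-1 + Z)/(2*Z) (x(Z) = (-1 + Z)/((2*Z)) = (-1 + Z)*(1/(2*Z)) = (-1 + Z)/(2*Z))
y(T, f) = -3 + T/3
p = -10416/11 (p = (-979 - 1005)*((1/2)*(-1 + 22)/22) = -992*21/22 = -1984*21/44 = -10416/11 ≈ -946.91)
(p - 733472)*(-2906631 + y(-1090, 1807)) = (-10416/11 - 733472)*(-2906631 + (-3 + (1/3)*(-1090))) = -8078608*(-2906631 + (-3 - 1090/3))/11 = -8078608*(-2906631 - 1099/3)/11 = -8078608/11*(-8720992/3) = 70453475739136/33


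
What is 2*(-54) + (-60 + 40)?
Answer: -128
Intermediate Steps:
2*(-54) + (-60 + 40) = -108 - 20 = -128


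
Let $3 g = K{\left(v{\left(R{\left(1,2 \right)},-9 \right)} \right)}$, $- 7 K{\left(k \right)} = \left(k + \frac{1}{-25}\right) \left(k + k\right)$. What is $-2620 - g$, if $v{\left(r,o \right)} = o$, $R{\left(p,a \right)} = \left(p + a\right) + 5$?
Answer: $- \frac{457144}{175} \approx -2612.3$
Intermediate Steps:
$R{\left(p,a \right)} = 5 + a + p$ ($R{\left(p,a \right)} = \left(a + p\right) + 5 = 5 + a + p$)
$K{\left(k \right)} = - \frac{2 k \left(- \frac{1}{25} + k\right)}{7}$ ($K{\left(k \right)} = - \frac{\left(k + \frac{1}{-25}\right) \left(k + k\right)}{7} = - \frac{\left(k - \frac{1}{25}\right) 2 k}{7} = - \frac{\left(- \frac{1}{25} + k\right) 2 k}{7} = - \frac{2 k \left(- \frac{1}{25} + k\right)}{7}$)
$g = - \frac{1356}{175}$ ($g = \frac{\frac{2}{175} \left(-9\right) \left(1 - -225\right)}{3} = \frac{\frac{2}{175} \left(-9\right) \left(1 + 225\right)}{3} = \frac{\frac{2}{175} \left(-9\right) 226}{3} = \frac{1}{3} \left(- \frac{4068}{175}\right) = - \frac{1356}{175} \approx -7.7486$)
$-2620 - g = -2620 - - \frac{1356}{175} = -2620 + \frac{1356}{175} = - \frac{457144}{175}$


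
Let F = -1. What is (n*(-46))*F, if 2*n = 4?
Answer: 92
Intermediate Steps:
n = 2 (n = (½)*4 = 2)
(n*(-46))*F = (2*(-46))*(-1) = -92*(-1) = 92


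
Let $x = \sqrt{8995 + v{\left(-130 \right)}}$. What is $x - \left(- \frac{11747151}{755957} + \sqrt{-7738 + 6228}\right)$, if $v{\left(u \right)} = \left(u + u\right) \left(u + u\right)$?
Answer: $\frac{11747151}{755957} + \sqrt{76595} - i \sqrt{1510} \approx 292.3 - 38.859 i$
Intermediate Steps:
$v{\left(u \right)} = 4 u^{2}$ ($v{\left(u \right)} = 2 u 2 u = 4 u^{2}$)
$x = \sqrt{76595}$ ($x = \sqrt{8995 + 4 \left(-130\right)^{2}} = \sqrt{8995 + 4 \cdot 16900} = \sqrt{8995 + 67600} = \sqrt{76595} \approx 276.76$)
$x - \left(- \frac{11747151}{755957} + \sqrt{-7738 + 6228}\right) = \sqrt{76595} - \left(- \frac{11747151}{755957} + \sqrt{-7738 + 6228}\right) = \sqrt{76595} - \left(- \frac{11747151}{755957} + \sqrt{-1510}\right) = \sqrt{76595} + \left(\left(\frac{3441}{239} + \frac{3612}{3163}\right) - i \sqrt{1510}\right) = \sqrt{76595} + \left(\frac{11747151}{755957} - i \sqrt{1510}\right) = \frac{11747151}{755957} + \sqrt{76595} - i \sqrt{1510}$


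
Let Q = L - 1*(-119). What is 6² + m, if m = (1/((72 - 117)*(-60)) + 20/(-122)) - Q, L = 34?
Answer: -19296839/164700 ≈ -117.16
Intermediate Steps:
Q = 153 (Q = 34 - 1*(-119) = 34 + 119 = 153)
m = -25226039/164700 (m = (1/((72 - 117)*(-60)) + 20/(-122)) - 1*153 = (-1/60/(-45) + 20*(-1/122)) - 153 = (-1/45*(-1/60) - 10/61) - 153 = (1/2700 - 10/61) - 153 = -26939/164700 - 153 = -25226039/164700 ≈ -153.16)
6² + m = 6² - 25226039/164700 = 36 - 25226039/164700 = -19296839/164700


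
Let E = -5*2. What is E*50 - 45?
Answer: -545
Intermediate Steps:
E = -10
E*50 - 45 = -10*50 - 45 = -500 - 45 = -545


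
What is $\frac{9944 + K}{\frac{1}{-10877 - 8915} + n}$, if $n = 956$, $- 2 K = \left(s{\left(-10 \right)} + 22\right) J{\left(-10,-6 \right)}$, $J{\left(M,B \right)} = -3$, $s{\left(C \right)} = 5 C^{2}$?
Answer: $\frac{212308784}{18921151} \approx 11.221$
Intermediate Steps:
$K = 783$ ($K = - \frac{\left(5 \left(-10\right)^{2} + 22\right) \left(-3\right)}{2} = - \frac{\left(5 \cdot 100 + 22\right) \left(-3\right)}{2} = - \frac{\left(500 + 22\right) \left(-3\right)}{2} = - \frac{522 \left(-3\right)}{2} = \left(- \frac{1}{2}\right) \left(-1566\right) = 783$)
$\frac{9944 + K}{\frac{1}{-10877 - 8915} + n} = \frac{9944 + 783}{\frac{1}{-10877 - 8915} + 956} = \frac{10727}{\frac{1}{-10877 - 8915} + 956} = \frac{10727}{\frac{1}{-19792} + 956} = \frac{10727}{- \frac{1}{19792} + 956} = \frac{10727}{\frac{18921151}{19792}} = 10727 \cdot \frac{19792}{18921151} = \frac{212308784}{18921151}$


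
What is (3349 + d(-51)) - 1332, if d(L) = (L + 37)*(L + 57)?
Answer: 1933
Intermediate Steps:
d(L) = (37 + L)*(57 + L)
(3349 + d(-51)) - 1332 = (3349 + (2109 + (-51)**2 + 94*(-51))) - 1332 = (3349 + (2109 + 2601 - 4794)) - 1332 = (3349 - 84) - 1332 = 3265 - 1332 = 1933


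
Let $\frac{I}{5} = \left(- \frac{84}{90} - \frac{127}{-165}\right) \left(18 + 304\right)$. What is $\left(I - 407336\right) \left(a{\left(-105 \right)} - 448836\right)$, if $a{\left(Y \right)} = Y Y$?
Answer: $178451524794$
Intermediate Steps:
$I = - \frac{2898}{11}$ ($I = 5 \left(- \frac{84}{90} - \frac{127}{-165}\right) \left(18 + 304\right) = 5 \left(\left(-84\right) \frac{1}{90} - - \frac{127}{165}\right) 322 = 5 \left(- \frac{14}{15} + \frac{127}{165}\right) 322 = 5 \left(\left(- \frac{9}{55}\right) 322\right) = 5 \left(- \frac{2898}{55}\right) = - \frac{2898}{11} \approx -263.45$)
$a{\left(Y \right)} = Y^{2}$
$\left(I - 407336\right) \left(a{\left(-105 \right)} - 448836\right) = \left(- \frac{2898}{11} - 407336\right) \left(\left(-105\right)^{2} - 448836\right) = - \frac{4483594 \left(11025 - 448836\right)}{11} = \left(- \frac{4483594}{11}\right) \left(-437811\right) = 178451524794$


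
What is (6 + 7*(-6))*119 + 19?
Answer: -4265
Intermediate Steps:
(6 + 7*(-6))*119 + 19 = (6 - 42)*119 + 19 = -36*119 + 19 = -4284 + 19 = -4265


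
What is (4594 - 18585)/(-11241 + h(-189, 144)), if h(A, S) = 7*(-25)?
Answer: 13991/11416 ≈ 1.2256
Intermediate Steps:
h(A, S) = -175
(4594 - 18585)/(-11241 + h(-189, 144)) = (4594 - 18585)/(-11241 - 175) = -13991/(-11416) = -13991*(-1/11416) = 13991/11416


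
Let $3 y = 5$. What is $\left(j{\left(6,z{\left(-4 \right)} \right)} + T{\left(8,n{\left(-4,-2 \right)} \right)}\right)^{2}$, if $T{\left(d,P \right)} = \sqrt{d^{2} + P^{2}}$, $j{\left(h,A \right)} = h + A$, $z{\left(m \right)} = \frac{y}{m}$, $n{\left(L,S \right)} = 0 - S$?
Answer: $\frac{14281}{144} + \frac{67 \sqrt{17}}{3} \approx 191.26$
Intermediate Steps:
$y = \frac{5}{3}$ ($y = \frac{1}{3} \cdot 5 = \frac{5}{3} \approx 1.6667$)
$n{\left(L,S \right)} = - S$
$z{\left(m \right)} = \frac{5}{3 m}$
$j{\left(h,A \right)} = A + h$
$T{\left(d,P \right)} = \sqrt{P^{2} + d^{2}}$
$\left(j{\left(6,z{\left(-4 \right)} \right)} + T{\left(8,n{\left(-4,-2 \right)} \right)}\right)^{2} = \left(\left(\frac{5}{3 \left(-4\right)} + 6\right) + \sqrt{\left(\left(-1\right) \left(-2\right)\right)^{2} + 8^{2}}\right)^{2} = \left(\left(\frac{5}{3} \left(- \frac{1}{4}\right) + 6\right) + \sqrt{2^{2} + 64}\right)^{2} = \left(\left(- \frac{5}{12} + 6\right) + \sqrt{4 + 64}\right)^{2} = \left(\frac{67}{12} + \sqrt{68}\right)^{2} = \left(\frac{67}{12} + 2 \sqrt{17}\right)^{2}$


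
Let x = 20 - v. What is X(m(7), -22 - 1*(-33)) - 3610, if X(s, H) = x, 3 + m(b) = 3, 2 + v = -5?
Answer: -3583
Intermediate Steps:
v = -7 (v = -2 - 5 = -7)
m(b) = 0 (m(b) = -3 + 3 = 0)
x = 27 (x = 20 - 1*(-7) = 20 + 7 = 27)
X(s, H) = 27
X(m(7), -22 - 1*(-33)) - 3610 = 27 - 3610 = -3583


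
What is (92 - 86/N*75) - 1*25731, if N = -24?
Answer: -101481/4 ≈ -25370.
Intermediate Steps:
(92 - 86/N*75) - 1*25731 = (92 - 86/(-24)*75) - 1*25731 = (92 - 86*(-1/24)*75) - 25731 = (92 + (43/12)*75) - 25731 = (92 + 1075/4) - 25731 = 1443/4 - 25731 = -101481/4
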